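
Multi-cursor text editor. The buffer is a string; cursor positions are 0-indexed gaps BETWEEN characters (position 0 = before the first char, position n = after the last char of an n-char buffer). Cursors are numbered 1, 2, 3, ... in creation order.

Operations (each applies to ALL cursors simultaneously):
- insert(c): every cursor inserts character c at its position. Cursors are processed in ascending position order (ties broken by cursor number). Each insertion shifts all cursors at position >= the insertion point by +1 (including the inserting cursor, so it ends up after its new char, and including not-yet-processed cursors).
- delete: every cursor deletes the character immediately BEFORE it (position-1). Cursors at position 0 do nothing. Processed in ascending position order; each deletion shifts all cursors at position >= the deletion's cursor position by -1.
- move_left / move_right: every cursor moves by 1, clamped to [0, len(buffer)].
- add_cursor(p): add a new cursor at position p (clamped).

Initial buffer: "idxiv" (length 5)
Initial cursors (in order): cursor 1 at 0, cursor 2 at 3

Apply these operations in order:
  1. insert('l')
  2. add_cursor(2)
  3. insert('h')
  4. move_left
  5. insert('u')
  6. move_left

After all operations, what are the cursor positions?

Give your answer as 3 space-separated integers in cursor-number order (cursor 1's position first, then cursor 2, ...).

After op 1 (insert('l')): buffer="lidxliv" (len 7), cursors c1@1 c2@5, authorship 1...2..
After op 2 (add_cursor(2)): buffer="lidxliv" (len 7), cursors c1@1 c3@2 c2@5, authorship 1...2..
After op 3 (insert('h')): buffer="lhihdxlhiv" (len 10), cursors c1@2 c3@4 c2@8, authorship 11.3..22..
After op 4 (move_left): buffer="lhihdxlhiv" (len 10), cursors c1@1 c3@3 c2@7, authorship 11.3..22..
After op 5 (insert('u')): buffer="luhiuhdxluhiv" (len 13), cursors c1@2 c3@5 c2@10, authorship 111.33..222..
After op 6 (move_left): buffer="luhiuhdxluhiv" (len 13), cursors c1@1 c3@4 c2@9, authorship 111.33..222..

Answer: 1 9 4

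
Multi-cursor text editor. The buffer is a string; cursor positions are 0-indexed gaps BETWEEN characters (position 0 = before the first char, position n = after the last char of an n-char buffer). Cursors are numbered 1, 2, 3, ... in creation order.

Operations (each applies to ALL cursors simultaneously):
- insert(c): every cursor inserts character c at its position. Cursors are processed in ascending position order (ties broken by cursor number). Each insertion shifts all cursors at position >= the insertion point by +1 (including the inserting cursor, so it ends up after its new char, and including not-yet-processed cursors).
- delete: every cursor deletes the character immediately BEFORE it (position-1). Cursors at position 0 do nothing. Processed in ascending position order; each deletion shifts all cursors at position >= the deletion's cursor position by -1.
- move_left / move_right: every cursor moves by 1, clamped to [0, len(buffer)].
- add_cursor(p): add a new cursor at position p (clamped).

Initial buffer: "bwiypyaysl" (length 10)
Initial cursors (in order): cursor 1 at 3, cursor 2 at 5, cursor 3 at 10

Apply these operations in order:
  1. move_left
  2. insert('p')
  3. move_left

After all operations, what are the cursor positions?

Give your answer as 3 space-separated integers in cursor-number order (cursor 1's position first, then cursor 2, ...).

Answer: 2 5 11

Derivation:
After op 1 (move_left): buffer="bwiypyaysl" (len 10), cursors c1@2 c2@4 c3@9, authorship ..........
After op 2 (insert('p')): buffer="bwpiyppyayspl" (len 13), cursors c1@3 c2@6 c3@12, authorship ..1..2.....3.
After op 3 (move_left): buffer="bwpiyppyayspl" (len 13), cursors c1@2 c2@5 c3@11, authorship ..1..2.....3.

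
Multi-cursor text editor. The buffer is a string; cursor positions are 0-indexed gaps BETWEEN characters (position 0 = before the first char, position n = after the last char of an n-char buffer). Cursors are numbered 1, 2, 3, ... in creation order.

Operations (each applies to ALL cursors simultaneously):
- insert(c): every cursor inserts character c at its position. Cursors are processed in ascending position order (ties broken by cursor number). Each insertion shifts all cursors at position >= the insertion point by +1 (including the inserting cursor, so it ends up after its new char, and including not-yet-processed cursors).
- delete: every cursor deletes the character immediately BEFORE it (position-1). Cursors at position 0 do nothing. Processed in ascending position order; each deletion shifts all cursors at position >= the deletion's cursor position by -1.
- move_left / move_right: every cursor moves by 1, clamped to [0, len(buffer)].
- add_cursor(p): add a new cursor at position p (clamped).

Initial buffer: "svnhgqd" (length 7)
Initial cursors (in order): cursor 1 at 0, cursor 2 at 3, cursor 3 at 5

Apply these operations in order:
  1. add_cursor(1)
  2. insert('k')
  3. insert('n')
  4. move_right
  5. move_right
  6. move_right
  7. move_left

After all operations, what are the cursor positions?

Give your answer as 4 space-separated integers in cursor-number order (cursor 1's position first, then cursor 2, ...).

After op 1 (add_cursor(1)): buffer="svnhgqd" (len 7), cursors c1@0 c4@1 c2@3 c3@5, authorship .......
After op 2 (insert('k')): buffer="kskvnkhgkqd" (len 11), cursors c1@1 c4@3 c2@6 c3@9, authorship 1.4..2..3..
After op 3 (insert('n')): buffer="knsknvnknhgknqd" (len 15), cursors c1@2 c4@5 c2@9 c3@13, authorship 11.44..22..33..
After op 4 (move_right): buffer="knsknvnknhgknqd" (len 15), cursors c1@3 c4@6 c2@10 c3@14, authorship 11.44..22..33..
After op 5 (move_right): buffer="knsknvnknhgknqd" (len 15), cursors c1@4 c4@7 c2@11 c3@15, authorship 11.44..22..33..
After op 6 (move_right): buffer="knsknvnknhgknqd" (len 15), cursors c1@5 c4@8 c2@12 c3@15, authorship 11.44..22..33..
After op 7 (move_left): buffer="knsknvnknhgknqd" (len 15), cursors c1@4 c4@7 c2@11 c3@14, authorship 11.44..22..33..

Answer: 4 11 14 7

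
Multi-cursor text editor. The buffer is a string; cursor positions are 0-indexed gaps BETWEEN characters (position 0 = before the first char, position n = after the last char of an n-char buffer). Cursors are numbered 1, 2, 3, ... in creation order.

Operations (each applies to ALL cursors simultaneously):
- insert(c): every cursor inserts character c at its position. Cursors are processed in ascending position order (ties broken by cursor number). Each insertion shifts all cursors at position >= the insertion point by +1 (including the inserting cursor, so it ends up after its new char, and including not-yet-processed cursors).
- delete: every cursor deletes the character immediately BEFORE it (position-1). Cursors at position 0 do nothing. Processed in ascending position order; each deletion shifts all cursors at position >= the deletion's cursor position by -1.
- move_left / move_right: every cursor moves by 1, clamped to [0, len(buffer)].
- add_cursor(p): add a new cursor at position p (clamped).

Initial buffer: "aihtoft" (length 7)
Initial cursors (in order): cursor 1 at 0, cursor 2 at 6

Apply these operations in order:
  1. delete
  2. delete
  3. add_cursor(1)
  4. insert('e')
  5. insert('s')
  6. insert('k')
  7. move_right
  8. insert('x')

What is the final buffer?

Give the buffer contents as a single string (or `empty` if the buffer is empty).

Answer: eskaxeskixhtesktx

Derivation:
After op 1 (delete): buffer="aihtot" (len 6), cursors c1@0 c2@5, authorship ......
After op 2 (delete): buffer="aihtt" (len 5), cursors c1@0 c2@4, authorship .....
After op 3 (add_cursor(1)): buffer="aihtt" (len 5), cursors c1@0 c3@1 c2@4, authorship .....
After op 4 (insert('e')): buffer="eaeihtet" (len 8), cursors c1@1 c3@3 c2@7, authorship 1.3...2.
After op 5 (insert('s')): buffer="esaesihtest" (len 11), cursors c1@2 c3@5 c2@10, authorship 11.33...22.
After op 6 (insert('k')): buffer="eskaeskihteskt" (len 14), cursors c1@3 c3@7 c2@13, authorship 111.333...222.
After op 7 (move_right): buffer="eskaeskihteskt" (len 14), cursors c1@4 c3@8 c2@14, authorship 111.333...222.
After op 8 (insert('x')): buffer="eskaxeskixhtesktx" (len 17), cursors c1@5 c3@10 c2@17, authorship 111.1333.3..222.2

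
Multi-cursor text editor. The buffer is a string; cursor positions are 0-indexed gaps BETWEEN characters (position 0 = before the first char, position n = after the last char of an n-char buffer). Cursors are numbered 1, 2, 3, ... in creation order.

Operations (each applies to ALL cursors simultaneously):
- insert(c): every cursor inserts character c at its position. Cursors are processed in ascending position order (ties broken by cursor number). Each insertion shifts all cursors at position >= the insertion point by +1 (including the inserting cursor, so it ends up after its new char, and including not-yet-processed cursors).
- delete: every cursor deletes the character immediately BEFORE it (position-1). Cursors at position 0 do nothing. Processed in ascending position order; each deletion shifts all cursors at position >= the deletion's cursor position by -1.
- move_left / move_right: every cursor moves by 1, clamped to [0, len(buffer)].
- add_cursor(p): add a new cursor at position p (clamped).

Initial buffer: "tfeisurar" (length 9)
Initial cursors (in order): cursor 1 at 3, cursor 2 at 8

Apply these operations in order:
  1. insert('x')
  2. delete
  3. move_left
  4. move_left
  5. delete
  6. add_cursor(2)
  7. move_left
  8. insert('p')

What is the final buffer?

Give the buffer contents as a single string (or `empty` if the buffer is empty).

After op 1 (insert('x')): buffer="tfexisuraxr" (len 11), cursors c1@4 c2@10, authorship ...1.....2.
After op 2 (delete): buffer="tfeisurar" (len 9), cursors c1@3 c2@8, authorship .........
After op 3 (move_left): buffer="tfeisurar" (len 9), cursors c1@2 c2@7, authorship .........
After op 4 (move_left): buffer="tfeisurar" (len 9), cursors c1@1 c2@6, authorship .........
After op 5 (delete): buffer="feisrar" (len 7), cursors c1@0 c2@4, authorship .......
After op 6 (add_cursor(2)): buffer="feisrar" (len 7), cursors c1@0 c3@2 c2@4, authorship .......
After op 7 (move_left): buffer="feisrar" (len 7), cursors c1@0 c3@1 c2@3, authorship .......
After op 8 (insert('p')): buffer="pfpeipsrar" (len 10), cursors c1@1 c3@3 c2@6, authorship 1.3..2....

Answer: pfpeipsrar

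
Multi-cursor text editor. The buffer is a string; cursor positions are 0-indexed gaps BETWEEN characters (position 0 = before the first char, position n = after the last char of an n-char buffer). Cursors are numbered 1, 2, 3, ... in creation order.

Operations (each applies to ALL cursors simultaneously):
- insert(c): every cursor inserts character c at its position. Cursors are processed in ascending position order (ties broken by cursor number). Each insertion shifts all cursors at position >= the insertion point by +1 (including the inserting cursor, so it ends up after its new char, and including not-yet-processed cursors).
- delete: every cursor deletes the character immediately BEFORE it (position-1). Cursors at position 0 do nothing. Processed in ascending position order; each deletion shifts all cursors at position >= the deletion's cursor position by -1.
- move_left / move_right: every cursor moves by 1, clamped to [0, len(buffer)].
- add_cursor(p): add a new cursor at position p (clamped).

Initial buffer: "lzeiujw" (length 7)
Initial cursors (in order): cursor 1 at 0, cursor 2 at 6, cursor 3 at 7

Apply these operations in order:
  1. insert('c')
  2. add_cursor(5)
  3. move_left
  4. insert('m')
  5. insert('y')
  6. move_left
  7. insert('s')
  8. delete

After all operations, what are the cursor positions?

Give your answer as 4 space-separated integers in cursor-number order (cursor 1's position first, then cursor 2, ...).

Answer: 1 12 16 7

Derivation:
After op 1 (insert('c')): buffer="clzeiujcwc" (len 10), cursors c1@1 c2@8 c3@10, authorship 1......2.3
After op 2 (add_cursor(5)): buffer="clzeiujcwc" (len 10), cursors c1@1 c4@5 c2@8 c3@10, authorship 1......2.3
After op 3 (move_left): buffer="clzeiujcwc" (len 10), cursors c1@0 c4@4 c2@7 c3@9, authorship 1......2.3
After op 4 (insert('m')): buffer="mclzemiujmcwmc" (len 14), cursors c1@1 c4@6 c2@10 c3@13, authorship 11...4...22.33
After op 5 (insert('y')): buffer="myclzemyiujmycwmyc" (len 18), cursors c1@2 c4@8 c2@13 c3@17, authorship 111...44...222.333
After op 6 (move_left): buffer="myclzemyiujmycwmyc" (len 18), cursors c1@1 c4@7 c2@12 c3@16, authorship 111...44...222.333
After op 7 (insert('s')): buffer="msyclzemsyiujmsycwmsyc" (len 22), cursors c1@2 c4@9 c2@15 c3@20, authorship 1111...444...2222.3333
After op 8 (delete): buffer="myclzemyiujmycwmyc" (len 18), cursors c1@1 c4@7 c2@12 c3@16, authorship 111...44...222.333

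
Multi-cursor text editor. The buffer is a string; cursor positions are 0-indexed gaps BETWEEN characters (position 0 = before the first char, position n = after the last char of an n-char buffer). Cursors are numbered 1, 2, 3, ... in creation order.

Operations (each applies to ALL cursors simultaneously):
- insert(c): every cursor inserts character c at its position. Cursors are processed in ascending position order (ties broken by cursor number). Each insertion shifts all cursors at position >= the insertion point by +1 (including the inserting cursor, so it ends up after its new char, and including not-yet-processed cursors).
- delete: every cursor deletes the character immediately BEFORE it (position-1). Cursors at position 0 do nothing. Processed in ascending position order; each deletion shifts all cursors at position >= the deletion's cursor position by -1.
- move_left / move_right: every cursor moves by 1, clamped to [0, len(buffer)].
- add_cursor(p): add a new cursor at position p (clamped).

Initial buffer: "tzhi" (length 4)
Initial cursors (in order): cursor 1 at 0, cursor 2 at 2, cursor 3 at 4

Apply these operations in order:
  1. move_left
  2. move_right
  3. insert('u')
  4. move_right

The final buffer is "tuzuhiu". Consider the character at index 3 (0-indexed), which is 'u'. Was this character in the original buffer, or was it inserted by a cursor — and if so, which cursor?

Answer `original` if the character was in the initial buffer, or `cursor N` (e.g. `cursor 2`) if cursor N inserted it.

Answer: cursor 2

Derivation:
After op 1 (move_left): buffer="tzhi" (len 4), cursors c1@0 c2@1 c3@3, authorship ....
After op 2 (move_right): buffer="tzhi" (len 4), cursors c1@1 c2@2 c3@4, authorship ....
After op 3 (insert('u')): buffer="tuzuhiu" (len 7), cursors c1@2 c2@4 c3@7, authorship .1.2..3
After op 4 (move_right): buffer="tuzuhiu" (len 7), cursors c1@3 c2@5 c3@7, authorship .1.2..3
Authorship (.=original, N=cursor N): . 1 . 2 . . 3
Index 3: author = 2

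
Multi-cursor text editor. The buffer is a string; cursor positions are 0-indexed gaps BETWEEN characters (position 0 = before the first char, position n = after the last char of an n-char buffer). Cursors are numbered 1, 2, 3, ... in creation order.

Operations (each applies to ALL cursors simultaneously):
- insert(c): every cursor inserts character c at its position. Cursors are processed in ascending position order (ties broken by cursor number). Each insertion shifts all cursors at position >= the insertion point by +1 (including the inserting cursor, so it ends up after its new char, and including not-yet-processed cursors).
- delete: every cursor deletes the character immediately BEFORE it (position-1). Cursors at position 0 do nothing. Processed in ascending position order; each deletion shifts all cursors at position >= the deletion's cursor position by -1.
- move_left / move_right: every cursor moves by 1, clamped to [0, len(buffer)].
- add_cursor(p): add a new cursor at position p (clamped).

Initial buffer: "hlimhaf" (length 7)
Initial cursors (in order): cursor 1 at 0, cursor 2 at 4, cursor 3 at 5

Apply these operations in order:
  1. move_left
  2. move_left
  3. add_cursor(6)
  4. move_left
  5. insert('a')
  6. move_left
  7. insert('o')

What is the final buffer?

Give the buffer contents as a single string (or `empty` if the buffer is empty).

Answer: oahoaloaimhoaaf

Derivation:
After op 1 (move_left): buffer="hlimhaf" (len 7), cursors c1@0 c2@3 c3@4, authorship .......
After op 2 (move_left): buffer="hlimhaf" (len 7), cursors c1@0 c2@2 c3@3, authorship .......
After op 3 (add_cursor(6)): buffer="hlimhaf" (len 7), cursors c1@0 c2@2 c3@3 c4@6, authorship .......
After op 4 (move_left): buffer="hlimhaf" (len 7), cursors c1@0 c2@1 c3@2 c4@5, authorship .......
After op 5 (insert('a')): buffer="ahalaimhaaf" (len 11), cursors c1@1 c2@3 c3@5 c4@9, authorship 1.2.3...4..
After op 6 (move_left): buffer="ahalaimhaaf" (len 11), cursors c1@0 c2@2 c3@4 c4@8, authorship 1.2.3...4..
After op 7 (insert('o')): buffer="oahoaloaimhoaaf" (len 15), cursors c1@1 c2@4 c3@7 c4@12, authorship 11.22.33...44..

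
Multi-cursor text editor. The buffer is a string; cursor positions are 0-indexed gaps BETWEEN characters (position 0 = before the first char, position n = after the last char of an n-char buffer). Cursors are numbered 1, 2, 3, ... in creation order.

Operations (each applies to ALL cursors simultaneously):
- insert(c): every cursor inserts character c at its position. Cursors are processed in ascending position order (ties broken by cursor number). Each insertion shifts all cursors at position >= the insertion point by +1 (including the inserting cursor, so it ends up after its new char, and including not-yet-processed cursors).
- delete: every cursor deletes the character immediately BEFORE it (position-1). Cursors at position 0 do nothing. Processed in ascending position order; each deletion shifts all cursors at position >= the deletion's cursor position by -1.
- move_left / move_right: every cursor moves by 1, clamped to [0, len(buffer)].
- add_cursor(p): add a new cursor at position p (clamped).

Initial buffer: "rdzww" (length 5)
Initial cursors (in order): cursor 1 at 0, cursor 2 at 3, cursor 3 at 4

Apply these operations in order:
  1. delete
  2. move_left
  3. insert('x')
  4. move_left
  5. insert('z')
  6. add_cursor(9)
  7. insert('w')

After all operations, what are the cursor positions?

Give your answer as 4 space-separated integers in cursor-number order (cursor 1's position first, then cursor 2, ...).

After op 1 (delete): buffer="rdw" (len 3), cursors c1@0 c2@2 c3@2, authorship ...
After op 2 (move_left): buffer="rdw" (len 3), cursors c1@0 c2@1 c3@1, authorship ...
After op 3 (insert('x')): buffer="xrxxdw" (len 6), cursors c1@1 c2@4 c3@4, authorship 1.23..
After op 4 (move_left): buffer="xrxxdw" (len 6), cursors c1@0 c2@3 c3@3, authorship 1.23..
After op 5 (insert('z')): buffer="zxrxzzxdw" (len 9), cursors c1@1 c2@6 c3@6, authorship 11.2233..
After op 6 (add_cursor(9)): buffer="zxrxzzxdw" (len 9), cursors c1@1 c2@6 c3@6 c4@9, authorship 11.2233..
After op 7 (insert('w')): buffer="zwxrxzzwwxdww" (len 13), cursors c1@2 c2@9 c3@9 c4@13, authorship 111.223233..4

Answer: 2 9 9 13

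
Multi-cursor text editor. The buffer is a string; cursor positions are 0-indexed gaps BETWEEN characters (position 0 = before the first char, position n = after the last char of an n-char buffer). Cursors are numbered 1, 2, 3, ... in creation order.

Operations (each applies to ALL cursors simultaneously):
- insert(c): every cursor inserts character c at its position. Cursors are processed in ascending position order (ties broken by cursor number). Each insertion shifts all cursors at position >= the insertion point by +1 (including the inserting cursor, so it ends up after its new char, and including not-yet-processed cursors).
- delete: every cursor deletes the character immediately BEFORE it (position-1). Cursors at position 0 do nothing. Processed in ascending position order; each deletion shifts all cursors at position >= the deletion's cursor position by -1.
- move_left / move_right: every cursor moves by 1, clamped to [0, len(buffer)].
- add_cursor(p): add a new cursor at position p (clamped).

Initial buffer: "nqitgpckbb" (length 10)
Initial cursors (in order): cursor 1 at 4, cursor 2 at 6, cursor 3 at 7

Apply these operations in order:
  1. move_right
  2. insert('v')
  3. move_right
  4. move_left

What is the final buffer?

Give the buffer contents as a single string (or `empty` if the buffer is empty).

After op 1 (move_right): buffer="nqitgpckbb" (len 10), cursors c1@5 c2@7 c3@8, authorship ..........
After op 2 (insert('v')): buffer="nqitgvpcvkvbb" (len 13), cursors c1@6 c2@9 c3@11, authorship .....1..2.3..
After op 3 (move_right): buffer="nqitgvpcvkvbb" (len 13), cursors c1@7 c2@10 c3@12, authorship .....1..2.3..
After op 4 (move_left): buffer="nqitgvpcvkvbb" (len 13), cursors c1@6 c2@9 c3@11, authorship .....1..2.3..

Answer: nqitgvpcvkvbb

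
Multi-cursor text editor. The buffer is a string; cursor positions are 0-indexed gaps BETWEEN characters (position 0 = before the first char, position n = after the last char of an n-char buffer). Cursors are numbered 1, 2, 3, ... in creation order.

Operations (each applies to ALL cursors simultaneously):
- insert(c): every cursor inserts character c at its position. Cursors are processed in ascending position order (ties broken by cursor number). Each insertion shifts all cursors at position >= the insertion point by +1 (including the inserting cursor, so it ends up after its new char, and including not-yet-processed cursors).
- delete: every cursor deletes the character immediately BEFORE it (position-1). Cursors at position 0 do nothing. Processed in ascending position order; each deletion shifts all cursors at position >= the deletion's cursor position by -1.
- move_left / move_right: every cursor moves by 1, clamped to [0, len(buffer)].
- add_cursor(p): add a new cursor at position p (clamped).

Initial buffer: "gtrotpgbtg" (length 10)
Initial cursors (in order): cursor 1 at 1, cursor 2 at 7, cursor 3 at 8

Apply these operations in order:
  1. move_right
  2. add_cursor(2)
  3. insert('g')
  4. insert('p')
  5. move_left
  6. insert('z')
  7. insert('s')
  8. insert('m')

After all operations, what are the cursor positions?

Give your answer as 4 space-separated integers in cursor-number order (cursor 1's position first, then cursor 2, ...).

After op 1 (move_right): buffer="gtrotpgbtg" (len 10), cursors c1@2 c2@8 c3@9, authorship ..........
After op 2 (add_cursor(2)): buffer="gtrotpgbtg" (len 10), cursors c1@2 c4@2 c2@8 c3@9, authorship ..........
After op 3 (insert('g')): buffer="gtggrotpgbgtgg" (len 14), cursors c1@4 c4@4 c2@11 c3@13, authorship ..14......2.3.
After op 4 (insert('p')): buffer="gtggpprotpgbgptgpg" (len 18), cursors c1@6 c4@6 c2@14 c3@17, authorship ..1414......22.33.
After op 5 (move_left): buffer="gtggpprotpgbgptgpg" (len 18), cursors c1@5 c4@5 c2@13 c3@16, authorship ..1414......22.33.
After op 6 (insert('z')): buffer="gtggpzzprotpgbgzptgzpg" (len 22), cursors c1@7 c4@7 c2@16 c3@20, authorship ..141144......222.333.
After op 7 (insert('s')): buffer="gtggpzzssprotpgbgzsptgzspg" (len 26), cursors c1@9 c4@9 c2@19 c3@24, authorship ..14114144......2222.3333.
After op 8 (insert('m')): buffer="gtggpzzssmmprotpgbgzsmptgzsmpg" (len 30), cursors c1@11 c4@11 c2@22 c3@28, authorship ..1411414144......22222.33333.

Answer: 11 22 28 11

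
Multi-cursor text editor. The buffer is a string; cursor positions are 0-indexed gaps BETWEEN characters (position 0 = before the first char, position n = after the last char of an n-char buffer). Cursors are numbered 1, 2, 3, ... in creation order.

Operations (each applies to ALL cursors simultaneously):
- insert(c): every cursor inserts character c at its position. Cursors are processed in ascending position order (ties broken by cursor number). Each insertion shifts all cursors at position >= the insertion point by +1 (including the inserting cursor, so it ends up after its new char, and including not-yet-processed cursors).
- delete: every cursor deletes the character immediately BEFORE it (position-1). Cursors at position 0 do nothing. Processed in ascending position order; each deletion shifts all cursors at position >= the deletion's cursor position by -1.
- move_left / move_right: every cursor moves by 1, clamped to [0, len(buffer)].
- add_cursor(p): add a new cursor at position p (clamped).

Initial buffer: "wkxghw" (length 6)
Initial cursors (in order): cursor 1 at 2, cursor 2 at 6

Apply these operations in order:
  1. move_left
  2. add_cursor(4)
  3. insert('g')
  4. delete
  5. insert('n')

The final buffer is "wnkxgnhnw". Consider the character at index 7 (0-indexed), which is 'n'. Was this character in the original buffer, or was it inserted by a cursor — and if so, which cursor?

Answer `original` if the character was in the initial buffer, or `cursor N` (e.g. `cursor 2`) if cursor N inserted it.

After op 1 (move_left): buffer="wkxghw" (len 6), cursors c1@1 c2@5, authorship ......
After op 2 (add_cursor(4)): buffer="wkxghw" (len 6), cursors c1@1 c3@4 c2@5, authorship ......
After op 3 (insert('g')): buffer="wgkxgghgw" (len 9), cursors c1@2 c3@6 c2@8, authorship .1...3.2.
After op 4 (delete): buffer="wkxghw" (len 6), cursors c1@1 c3@4 c2@5, authorship ......
After op 5 (insert('n')): buffer="wnkxgnhnw" (len 9), cursors c1@2 c3@6 c2@8, authorship .1...3.2.
Authorship (.=original, N=cursor N): . 1 . . . 3 . 2 .
Index 7: author = 2

Answer: cursor 2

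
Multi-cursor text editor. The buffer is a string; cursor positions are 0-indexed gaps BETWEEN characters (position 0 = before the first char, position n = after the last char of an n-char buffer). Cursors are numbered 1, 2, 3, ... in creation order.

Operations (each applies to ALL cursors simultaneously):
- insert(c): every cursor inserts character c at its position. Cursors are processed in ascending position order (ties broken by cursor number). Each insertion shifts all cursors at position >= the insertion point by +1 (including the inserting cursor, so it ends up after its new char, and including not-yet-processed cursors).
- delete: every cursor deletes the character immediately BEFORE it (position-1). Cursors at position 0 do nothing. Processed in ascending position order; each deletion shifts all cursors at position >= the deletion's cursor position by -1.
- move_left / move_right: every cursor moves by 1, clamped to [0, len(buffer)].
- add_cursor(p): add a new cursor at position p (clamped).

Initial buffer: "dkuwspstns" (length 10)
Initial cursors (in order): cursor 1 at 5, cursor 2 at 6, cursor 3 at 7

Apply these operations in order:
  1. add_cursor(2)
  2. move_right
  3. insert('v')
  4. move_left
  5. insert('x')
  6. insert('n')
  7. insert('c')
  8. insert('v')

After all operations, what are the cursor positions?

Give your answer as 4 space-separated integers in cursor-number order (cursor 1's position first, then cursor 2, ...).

After op 1 (add_cursor(2)): buffer="dkuwspstns" (len 10), cursors c4@2 c1@5 c2@6 c3@7, authorship ..........
After op 2 (move_right): buffer="dkuwspstns" (len 10), cursors c4@3 c1@6 c2@7 c3@8, authorship ..........
After op 3 (insert('v')): buffer="dkuvwspvsvtvns" (len 14), cursors c4@4 c1@8 c2@10 c3@12, authorship ...4...1.2.3..
After op 4 (move_left): buffer="dkuvwspvsvtvns" (len 14), cursors c4@3 c1@7 c2@9 c3@11, authorship ...4...1.2.3..
After op 5 (insert('x')): buffer="dkuxvwspxvsxvtxvns" (len 18), cursors c4@4 c1@9 c2@12 c3@15, authorship ...44...11.22.33..
After op 6 (insert('n')): buffer="dkuxnvwspxnvsxnvtxnvns" (len 22), cursors c4@5 c1@11 c2@15 c3@19, authorship ...444...111.222.333..
After op 7 (insert('c')): buffer="dkuxncvwspxncvsxncvtxncvns" (len 26), cursors c4@6 c1@13 c2@18 c3@23, authorship ...4444...1111.2222.3333..
After op 8 (insert('v')): buffer="dkuxncvvwspxncvvsxncvvtxncvvns" (len 30), cursors c4@7 c1@15 c2@21 c3@27, authorship ...44444...11111.22222.33333..

Answer: 15 21 27 7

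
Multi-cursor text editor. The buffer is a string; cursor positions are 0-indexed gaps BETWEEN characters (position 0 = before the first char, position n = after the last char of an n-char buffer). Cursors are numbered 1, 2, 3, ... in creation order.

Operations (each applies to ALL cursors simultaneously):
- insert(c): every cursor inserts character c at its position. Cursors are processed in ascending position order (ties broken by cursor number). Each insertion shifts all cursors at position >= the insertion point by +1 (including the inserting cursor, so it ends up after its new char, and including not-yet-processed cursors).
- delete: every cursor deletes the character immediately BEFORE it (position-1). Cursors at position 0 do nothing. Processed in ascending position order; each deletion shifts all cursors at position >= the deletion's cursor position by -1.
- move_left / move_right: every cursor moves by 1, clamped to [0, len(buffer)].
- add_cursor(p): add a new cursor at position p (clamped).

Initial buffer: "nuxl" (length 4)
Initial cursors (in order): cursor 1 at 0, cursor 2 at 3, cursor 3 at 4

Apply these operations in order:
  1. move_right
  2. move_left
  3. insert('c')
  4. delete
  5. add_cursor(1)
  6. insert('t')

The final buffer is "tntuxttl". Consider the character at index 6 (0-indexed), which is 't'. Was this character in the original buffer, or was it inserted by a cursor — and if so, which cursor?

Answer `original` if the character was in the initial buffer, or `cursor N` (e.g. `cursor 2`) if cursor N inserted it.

Answer: cursor 3

Derivation:
After op 1 (move_right): buffer="nuxl" (len 4), cursors c1@1 c2@4 c3@4, authorship ....
After op 2 (move_left): buffer="nuxl" (len 4), cursors c1@0 c2@3 c3@3, authorship ....
After op 3 (insert('c')): buffer="cnuxccl" (len 7), cursors c1@1 c2@6 c3@6, authorship 1...23.
After op 4 (delete): buffer="nuxl" (len 4), cursors c1@0 c2@3 c3@3, authorship ....
After op 5 (add_cursor(1)): buffer="nuxl" (len 4), cursors c1@0 c4@1 c2@3 c3@3, authorship ....
After op 6 (insert('t')): buffer="tntuxttl" (len 8), cursors c1@1 c4@3 c2@7 c3@7, authorship 1.4..23.
Authorship (.=original, N=cursor N): 1 . 4 . . 2 3 .
Index 6: author = 3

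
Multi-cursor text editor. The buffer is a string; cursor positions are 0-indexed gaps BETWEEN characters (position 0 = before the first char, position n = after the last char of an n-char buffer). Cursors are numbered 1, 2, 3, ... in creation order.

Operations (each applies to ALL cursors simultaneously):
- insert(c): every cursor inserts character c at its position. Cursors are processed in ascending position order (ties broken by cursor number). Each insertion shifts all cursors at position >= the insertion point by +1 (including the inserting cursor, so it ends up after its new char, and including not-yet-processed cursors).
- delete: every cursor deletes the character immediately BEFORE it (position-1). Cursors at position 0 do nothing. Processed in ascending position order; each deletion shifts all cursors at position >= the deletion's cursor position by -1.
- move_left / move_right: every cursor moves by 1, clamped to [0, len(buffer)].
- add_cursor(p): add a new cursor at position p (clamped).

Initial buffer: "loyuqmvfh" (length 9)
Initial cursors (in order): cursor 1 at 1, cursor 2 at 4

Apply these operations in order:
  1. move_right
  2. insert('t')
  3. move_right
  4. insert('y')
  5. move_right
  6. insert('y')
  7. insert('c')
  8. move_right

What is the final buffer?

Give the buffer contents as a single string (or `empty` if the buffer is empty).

Answer: lotyyuycqtmyvycfh

Derivation:
After op 1 (move_right): buffer="loyuqmvfh" (len 9), cursors c1@2 c2@5, authorship .........
After op 2 (insert('t')): buffer="lotyuqtmvfh" (len 11), cursors c1@3 c2@7, authorship ..1...2....
After op 3 (move_right): buffer="lotyuqtmvfh" (len 11), cursors c1@4 c2@8, authorship ..1...2....
After op 4 (insert('y')): buffer="lotyyuqtmyvfh" (len 13), cursors c1@5 c2@10, authorship ..1.1..2.2...
After op 5 (move_right): buffer="lotyyuqtmyvfh" (len 13), cursors c1@6 c2@11, authorship ..1.1..2.2...
After op 6 (insert('y')): buffer="lotyyuyqtmyvyfh" (len 15), cursors c1@7 c2@13, authorship ..1.1.1.2.2.2..
After op 7 (insert('c')): buffer="lotyyuycqtmyvycfh" (len 17), cursors c1@8 c2@15, authorship ..1.1.11.2.2.22..
After op 8 (move_right): buffer="lotyyuycqtmyvycfh" (len 17), cursors c1@9 c2@16, authorship ..1.1.11.2.2.22..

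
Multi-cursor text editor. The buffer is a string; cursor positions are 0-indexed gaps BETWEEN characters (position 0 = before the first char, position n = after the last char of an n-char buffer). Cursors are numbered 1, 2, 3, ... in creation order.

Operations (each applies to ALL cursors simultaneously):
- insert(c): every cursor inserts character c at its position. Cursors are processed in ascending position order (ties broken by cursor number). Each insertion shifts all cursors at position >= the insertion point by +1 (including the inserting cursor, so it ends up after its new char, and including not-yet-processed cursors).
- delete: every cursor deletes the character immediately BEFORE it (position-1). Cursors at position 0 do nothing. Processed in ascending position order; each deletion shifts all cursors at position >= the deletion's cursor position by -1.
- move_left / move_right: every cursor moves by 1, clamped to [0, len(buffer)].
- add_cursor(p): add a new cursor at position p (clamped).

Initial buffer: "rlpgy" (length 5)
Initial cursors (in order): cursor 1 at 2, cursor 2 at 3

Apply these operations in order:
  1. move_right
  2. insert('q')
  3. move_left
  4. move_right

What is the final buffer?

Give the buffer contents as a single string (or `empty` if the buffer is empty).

After op 1 (move_right): buffer="rlpgy" (len 5), cursors c1@3 c2@4, authorship .....
After op 2 (insert('q')): buffer="rlpqgqy" (len 7), cursors c1@4 c2@6, authorship ...1.2.
After op 3 (move_left): buffer="rlpqgqy" (len 7), cursors c1@3 c2@5, authorship ...1.2.
After op 4 (move_right): buffer="rlpqgqy" (len 7), cursors c1@4 c2@6, authorship ...1.2.

Answer: rlpqgqy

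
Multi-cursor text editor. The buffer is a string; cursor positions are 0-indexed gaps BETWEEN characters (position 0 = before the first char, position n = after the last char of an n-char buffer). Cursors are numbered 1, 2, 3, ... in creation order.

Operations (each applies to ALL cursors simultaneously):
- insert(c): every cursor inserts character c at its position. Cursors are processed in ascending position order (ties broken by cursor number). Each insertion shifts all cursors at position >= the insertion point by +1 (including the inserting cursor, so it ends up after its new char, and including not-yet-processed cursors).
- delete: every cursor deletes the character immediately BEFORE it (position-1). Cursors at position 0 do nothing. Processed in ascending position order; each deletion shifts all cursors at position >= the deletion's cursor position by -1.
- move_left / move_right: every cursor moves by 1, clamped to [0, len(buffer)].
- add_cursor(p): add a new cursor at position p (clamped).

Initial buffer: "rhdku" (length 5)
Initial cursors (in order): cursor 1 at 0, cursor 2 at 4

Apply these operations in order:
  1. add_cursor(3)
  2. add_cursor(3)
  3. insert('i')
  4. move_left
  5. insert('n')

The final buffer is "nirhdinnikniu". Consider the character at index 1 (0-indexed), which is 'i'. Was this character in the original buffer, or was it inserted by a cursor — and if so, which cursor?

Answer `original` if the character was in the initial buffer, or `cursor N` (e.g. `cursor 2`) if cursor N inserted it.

After op 1 (add_cursor(3)): buffer="rhdku" (len 5), cursors c1@0 c3@3 c2@4, authorship .....
After op 2 (add_cursor(3)): buffer="rhdku" (len 5), cursors c1@0 c3@3 c4@3 c2@4, authorship .....
After op 3 (insert('i')): buffer="irhdiikiu" (len 9), cursors c1@1 c3@6 c4@6 c2@8, authorship 1...34.2.
After op 4 (move_left): buffer="irhdiikiu" (len 9), cursors c1@0 c3@5 c4@5 c2@7, authorship 1...34.2.
After op 5 (insert('n')): buffer="nirhdinnikniu" (len 13), cursors c1@1 c3@8 c4@8 c2@11, authorship 11...3344.22.
Authorship (.=original, N=cursor N): 1 1 . . . 3 3 4 4 . 2 2 .
Index 1: author = 1

Answer: cursor 1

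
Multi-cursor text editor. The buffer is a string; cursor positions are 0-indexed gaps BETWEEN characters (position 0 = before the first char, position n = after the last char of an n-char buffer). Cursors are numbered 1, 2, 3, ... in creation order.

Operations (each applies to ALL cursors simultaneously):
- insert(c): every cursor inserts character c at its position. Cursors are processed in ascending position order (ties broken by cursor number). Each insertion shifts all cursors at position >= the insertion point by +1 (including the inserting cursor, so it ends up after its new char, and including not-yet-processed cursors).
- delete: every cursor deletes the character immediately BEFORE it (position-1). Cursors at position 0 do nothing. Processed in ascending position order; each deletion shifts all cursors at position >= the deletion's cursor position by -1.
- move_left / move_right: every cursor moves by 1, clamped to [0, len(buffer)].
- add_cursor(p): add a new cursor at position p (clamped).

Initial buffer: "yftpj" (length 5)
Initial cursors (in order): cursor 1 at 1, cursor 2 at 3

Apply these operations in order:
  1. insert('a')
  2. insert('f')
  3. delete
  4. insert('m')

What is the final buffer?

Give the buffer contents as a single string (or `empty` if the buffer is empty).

Answer: yamftampj

Derivation:
After op 1 (insert('a')): buffer="yaftapj" (len 7), cursors c1@2 c2@5, authorship .1..2..
After op 2 (insert('f')): buffer="yafftafpj" (len 9), cursors c1@3 c2@7, authorship .11..22..
After op 3 (delete): buffer="yaftapj" (len 7), cursors c1@2 c2@5, authorship .1..2..
After op 4 (insert('m')): buffer="yamftampj" (len 9), cursors c1@3 c2@7, authorship .11..22..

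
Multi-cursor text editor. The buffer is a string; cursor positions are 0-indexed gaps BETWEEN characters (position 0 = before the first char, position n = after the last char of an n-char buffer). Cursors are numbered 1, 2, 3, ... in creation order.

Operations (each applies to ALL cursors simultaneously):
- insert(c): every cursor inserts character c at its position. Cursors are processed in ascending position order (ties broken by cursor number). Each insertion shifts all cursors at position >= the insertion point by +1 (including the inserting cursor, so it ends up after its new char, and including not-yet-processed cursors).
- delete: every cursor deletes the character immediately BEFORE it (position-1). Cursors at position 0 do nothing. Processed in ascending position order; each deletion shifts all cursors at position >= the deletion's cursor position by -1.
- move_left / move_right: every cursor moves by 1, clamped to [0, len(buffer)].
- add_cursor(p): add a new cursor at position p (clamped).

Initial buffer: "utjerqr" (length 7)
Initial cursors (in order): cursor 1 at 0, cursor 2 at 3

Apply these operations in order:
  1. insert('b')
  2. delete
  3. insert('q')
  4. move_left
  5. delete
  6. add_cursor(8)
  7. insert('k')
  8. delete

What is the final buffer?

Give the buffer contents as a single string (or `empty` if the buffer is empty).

After op 1 (insert('b')): buffer="butjberqr" (len 9), cursors c1@1 c2@5, authorship 1...2....
After op 2 (delete): buffer="utjerqr" (len 7), cursors c1@0 c2@3, authorship .......
After op 3 (insert('q')): buffer="qutjqerqr" (len 9), cursors c1@1 c2@5, authorship 1...2....
After op 4 (move_left): buffer="qutjqerqr" (len 9), cursors c1@0 c2@4, authorship 1...2....
After op 5 (delete): buffer="qutqerqr" (len 8), cursors c1@0 c2@3, authorship 1..2....
After op 6 (add_cursor(8)): buffer="qutqerqr" (len 8), cursors c1@0 c2@3 c3@8, authorship 1..2....
After op 7 (insert('k')): buffer="kqutkqerqrk" (len 11), cursors c1@1 c2@5 c3@11, authorship 11..22....3
After op 8 (delete): buffer="qutqerqr" (len 8), cursors c1@0 c2@3 c3@8, authorship 1..2....

Answer: qutqerqr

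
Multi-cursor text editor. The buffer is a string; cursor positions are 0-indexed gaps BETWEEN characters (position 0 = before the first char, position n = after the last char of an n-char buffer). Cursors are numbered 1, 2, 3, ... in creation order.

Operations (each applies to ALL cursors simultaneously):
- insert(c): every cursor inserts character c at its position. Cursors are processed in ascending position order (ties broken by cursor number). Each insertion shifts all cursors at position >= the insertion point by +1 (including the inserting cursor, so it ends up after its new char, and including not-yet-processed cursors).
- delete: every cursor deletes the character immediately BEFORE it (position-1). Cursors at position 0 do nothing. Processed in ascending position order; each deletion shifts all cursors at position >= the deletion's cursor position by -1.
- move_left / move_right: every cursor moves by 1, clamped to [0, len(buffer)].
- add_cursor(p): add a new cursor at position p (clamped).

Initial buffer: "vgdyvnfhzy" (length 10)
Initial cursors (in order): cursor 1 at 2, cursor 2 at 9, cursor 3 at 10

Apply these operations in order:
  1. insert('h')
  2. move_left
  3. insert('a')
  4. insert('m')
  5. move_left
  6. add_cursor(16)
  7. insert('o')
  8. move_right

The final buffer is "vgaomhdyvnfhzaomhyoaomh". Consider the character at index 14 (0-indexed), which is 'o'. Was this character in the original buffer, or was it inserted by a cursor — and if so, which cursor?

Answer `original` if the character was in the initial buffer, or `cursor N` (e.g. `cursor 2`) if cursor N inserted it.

Answer: cursor 2

Derivation:
After op 1 (insert('h')): buffer="vghdyvnfhzhyh" (len 13), cursors c1@3 c2@11 c3@13, authorship ..1.......2.3
After op 2 (move_left): buffer="vghdyvnfhzhyh" (len 13), cursors c1@2 c2@10 c3@12, authorship ..1.......2.3
After op 3 (insert('a')): buffer="vgahdyvnfhzahyah" (len 16), cursors c1@3 c2@12 c3@15, authorship ..11.......22.33
After op 4 (insert('m')): buffer="vgamhdyvnfhzamhyamh" (len 19), cursors c1@4 c2@14 c3@18, authorship ..111.......222.333
After op 5 (move_left): buffer="vgamhdyvnfhzamhyamh" (len 19), cursors c1@3 c2@13 c3@17, authorship ..111.......222.333
After op 6 (add_cursor(16)): buffer="vgamhdyvnfhzamhyamh" (len 19), cursors c1@3 c2@13 c4@16 c3@17, authorship ..111.......222.333
After op 7 (insert('o')): buffer="vgaomhdyvnfhzaomhyoaomh" (len 23), cursors c1@4 c2@15 c4@19 c3@21, authorship ..1111.......2222.43333
After op 8 (move_right): buffer="vgaomhdyvnfhzaomhyoaomh" (len 23), cursors c1@5 c2@16 c4@20 c3@22, authorship ..1111.......2222.43333
Authorship (.=original, N=cursor N): . . 1 1 1 1 . . . . . . . 2 2 2 2 . 4 3 3 3 3
Index 14: author = 2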